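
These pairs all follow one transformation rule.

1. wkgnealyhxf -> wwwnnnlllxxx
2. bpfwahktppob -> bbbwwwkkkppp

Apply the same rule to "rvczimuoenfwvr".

What's happening: keep one character in every 3, starting at position 1 (positions 1st, 4th, 7th, ...), then repeat every character 3 times.
On "rvczimuoenfwvr": the first step gives "rzunv", and the second then gives "rrrzzzuuunnnvvv".

rrrzzzuuunnnvvv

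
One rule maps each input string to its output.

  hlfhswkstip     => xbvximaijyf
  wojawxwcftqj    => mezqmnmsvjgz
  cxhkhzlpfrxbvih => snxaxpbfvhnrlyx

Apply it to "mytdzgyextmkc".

cojtpwounjcas

The rule is to shift every letter 10 places backward in the alphabet (wrapping around).
For "mytdzgyextmkc" the result is "cojtpwounjcas".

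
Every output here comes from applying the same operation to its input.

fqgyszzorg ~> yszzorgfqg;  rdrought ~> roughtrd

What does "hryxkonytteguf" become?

onyttegufhryxk

Each output is the input with this applied: swap the front and back halves of the string, then move the last 2 characters to the front (rotate right by 2).
"hryxkonytteguf" → "yttegufhryxkon" → "onyttegufhryxk".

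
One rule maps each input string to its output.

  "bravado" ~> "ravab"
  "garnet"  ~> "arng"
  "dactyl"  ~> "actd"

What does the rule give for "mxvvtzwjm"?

xvvtzwm

The rule is to delete the last 2 characters, then move the first character to the end.
Starting from "mxvvtzwjm": after the first operation, "mxvvtzw"; after the second, "xvvtzwm".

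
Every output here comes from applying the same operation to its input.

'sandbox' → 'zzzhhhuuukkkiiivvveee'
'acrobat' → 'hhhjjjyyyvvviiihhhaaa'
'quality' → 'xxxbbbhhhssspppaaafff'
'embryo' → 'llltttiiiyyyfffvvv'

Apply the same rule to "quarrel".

The transformation: repeat every character 3 times, then shift every letter 7 places forward in the alphabet (wrapping around).
Working it through for "quarrel": intermediate "qqquuuaaarrrrrreeelll", final "xxxbbbhhhyyyyyylllsss".

xxxbbbhhhyyyyyylllsss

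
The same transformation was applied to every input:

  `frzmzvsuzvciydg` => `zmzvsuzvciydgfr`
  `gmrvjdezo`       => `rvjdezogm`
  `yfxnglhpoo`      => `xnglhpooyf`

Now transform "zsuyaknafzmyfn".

What's happening: move the first 2 characters to the end (rotate left by 2).
For "zsuyaknafzmyfn" the result is "uyaknafzmyfnzs".

uyaknafzmyfnzs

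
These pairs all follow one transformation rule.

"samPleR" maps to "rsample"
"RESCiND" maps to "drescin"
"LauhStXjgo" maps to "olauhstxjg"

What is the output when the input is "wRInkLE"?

What's happening: move the last character to the front, then convert every letter to lowercase.
Starting from "wRInkLE": after the first operation, "EwRInkL"; after the second, "ewrinkl".

ewrinkl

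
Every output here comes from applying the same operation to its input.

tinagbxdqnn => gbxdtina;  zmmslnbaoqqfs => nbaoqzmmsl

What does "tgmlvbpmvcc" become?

The pattern: delete the last 3 characters, then swap the front and back halves of the string.
On "tgmlvbpmvcc" that produces "vbpmtgml".

vbpmtgml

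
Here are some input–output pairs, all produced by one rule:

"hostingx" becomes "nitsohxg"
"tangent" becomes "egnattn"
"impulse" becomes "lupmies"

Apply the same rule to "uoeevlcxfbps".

bfxclveeousp

Rule — move the last 2 characters to the front (rotate right by 2), then reverse the string.
Working it through for "uoeevlcxfbps": intermediate "psuoeevlcxfb", final "bfxclveeousp".
(Check on "hostingx": → "gxhostin" → "nitsohxg" ✓)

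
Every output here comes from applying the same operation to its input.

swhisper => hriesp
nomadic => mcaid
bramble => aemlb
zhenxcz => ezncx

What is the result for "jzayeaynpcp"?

Each output is the input with this applied: delete the first 2 characters, then take characters alternately from the front and the back (1st, last, 2nd, 2nd-last, ...).
Applying both steps to "jzayeaynpcp": "ayeaynpcp", then "apycepany".

apycepany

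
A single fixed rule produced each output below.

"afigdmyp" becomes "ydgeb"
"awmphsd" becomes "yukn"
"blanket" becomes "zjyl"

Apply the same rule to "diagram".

The pattern: shift every letter 2 places backward in the alphabet (wrapping around), then delete the last 3 characters.
Applying both steps to "diagram": "bgyepyk", then "bgye".

bgye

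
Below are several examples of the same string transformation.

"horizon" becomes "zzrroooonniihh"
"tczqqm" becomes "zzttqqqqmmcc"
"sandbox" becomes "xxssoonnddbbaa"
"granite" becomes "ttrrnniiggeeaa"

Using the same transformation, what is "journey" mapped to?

The pattern: sort the characters into reverse alphabetical order, then double every character.
Doing the same to "journey": "yyuurroonnjjee".

yyuurroonnjjee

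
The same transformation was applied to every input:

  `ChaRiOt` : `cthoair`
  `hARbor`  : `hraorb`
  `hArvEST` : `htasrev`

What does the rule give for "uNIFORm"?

umnriof

Each output is the input with this applied: take characters alternately from the front and the back (1st, last, 2nd, 2nd-last, ...), then convert every letter to lowercase.
For "uNIFORm", step one produces "umNRIOF"; step two turns that into "umnriof".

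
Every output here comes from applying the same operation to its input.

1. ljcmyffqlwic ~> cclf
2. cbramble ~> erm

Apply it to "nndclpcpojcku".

The rule is to take characters alternately from the front and the back (1st, last, 2nd, 2nd-last, ...), then keep one character in every 3, starting at position 2 (positions 2nd, 5th, 8th, ...).
Applying both steps to "nndclpcpojcku": "nunkdccjloppc", then "udjp".

udjp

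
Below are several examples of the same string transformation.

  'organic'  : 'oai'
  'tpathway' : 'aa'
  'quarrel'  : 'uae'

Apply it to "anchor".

ao

The rule is to keep only the vowels.
For "anchor" the result is "ao".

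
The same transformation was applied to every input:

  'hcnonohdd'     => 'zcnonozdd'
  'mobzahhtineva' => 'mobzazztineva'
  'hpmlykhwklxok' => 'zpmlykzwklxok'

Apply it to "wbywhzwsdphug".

wbywzzwsdpzug

Rule — replace every "h" with "z".
For "wbywhzwsdphug" the result is "wbywzzwsdpzug".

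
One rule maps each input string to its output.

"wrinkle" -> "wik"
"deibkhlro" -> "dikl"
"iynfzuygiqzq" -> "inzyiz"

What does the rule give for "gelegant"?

glgn

The rule is to move the last character to the front, then keep every other character starting from the second (positions 2nd, 4th, 6th, ...).
"gelegant" → "tgelegan" → "glgn".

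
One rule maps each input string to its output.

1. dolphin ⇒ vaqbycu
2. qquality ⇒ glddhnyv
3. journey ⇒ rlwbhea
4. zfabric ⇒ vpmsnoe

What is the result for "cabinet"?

In each case the input is transformed by: shift every letter 13 places forward in the alphabet (wrapping around) — i.e. ROT13, then move the last 2 characters to the front (rotate right by 2).
Starting from "cabinet": after the first operation, "pnovarg"; after the second, "rgpnova".

rgpnova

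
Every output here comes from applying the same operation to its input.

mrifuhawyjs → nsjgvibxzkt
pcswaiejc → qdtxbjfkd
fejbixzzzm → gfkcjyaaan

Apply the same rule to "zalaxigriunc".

abmbyjhsjvod

Looking at the pairs, the operation is to shift every letter 1 place forward in the alphabet (wrapping around).
Doing the same to "zalaxigriunc": "abmbyjhsjvod".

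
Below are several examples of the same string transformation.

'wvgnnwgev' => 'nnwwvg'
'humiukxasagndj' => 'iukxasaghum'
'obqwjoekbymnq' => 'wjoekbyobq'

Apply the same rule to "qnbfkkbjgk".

fkkbqnb

Looking at the pairs, the operation is to delete the last 3 characters, then move the first 3 characters to the end (rotate left by 3).
Applying both steps to "qnbfkkbjgk": "qnbfkkb", then "fkkbqnb".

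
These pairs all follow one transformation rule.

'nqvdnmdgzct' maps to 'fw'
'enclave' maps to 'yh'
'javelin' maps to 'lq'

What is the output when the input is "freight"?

kw

Each output is the input with this applied: shift every letter 3 places forward in the alphabet (wrapping around), then keep only the last 2 characters.
Applying that to "freight" gives "kw".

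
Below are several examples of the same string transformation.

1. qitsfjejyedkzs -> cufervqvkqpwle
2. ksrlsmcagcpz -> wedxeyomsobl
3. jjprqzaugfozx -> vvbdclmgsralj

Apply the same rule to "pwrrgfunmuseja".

biddsrgzygeqvm

Each output is the input with this applied: shift every letter 12 places forward in the alphabet (wrapping around).
Doing the same to "pwrrgfunmuseja": "biddsrgzygeqvm".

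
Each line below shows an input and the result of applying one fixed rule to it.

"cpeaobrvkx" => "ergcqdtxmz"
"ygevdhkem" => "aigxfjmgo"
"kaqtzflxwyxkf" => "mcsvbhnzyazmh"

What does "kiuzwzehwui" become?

mkwbybgjywk

The rule is to shift every letter 2 places forward in the alphabet (wrapping around).
Applying that to "kiuzwzehwui" gives "mkwbybgjywk".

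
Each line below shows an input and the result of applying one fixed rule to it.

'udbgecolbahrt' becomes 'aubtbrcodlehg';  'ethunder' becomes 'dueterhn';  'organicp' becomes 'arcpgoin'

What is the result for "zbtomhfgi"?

The pattern: sort the characters into alphabetical order, then take characters alternately from the front and the back (1st, last, 2nd, 2nd-last, ...).
On "zbtomhfgi": the first step gives "bfghimotz", and the second then gives "bzftgohmi".

bzftgohmi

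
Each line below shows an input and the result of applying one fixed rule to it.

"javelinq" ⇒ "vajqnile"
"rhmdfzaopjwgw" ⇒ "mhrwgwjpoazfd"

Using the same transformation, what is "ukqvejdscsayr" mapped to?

What's happening: reverse the string, then move the last 3 characters to the front (rotate right by 3).
For "ukqvejdscsayr", step one produces "ryascsdjevqku"; step two turns that into "qkuryascsdjev".

qkuryascsdjev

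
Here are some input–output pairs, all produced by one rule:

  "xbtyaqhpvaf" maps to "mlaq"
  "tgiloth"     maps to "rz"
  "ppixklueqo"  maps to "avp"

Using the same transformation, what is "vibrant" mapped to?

tl

The rule is to shift every letter 11 places forward in the alphabet (wrapping around), then keep one character in every 3, starting at position 2 (positions 2nd, 5th, 8th, ...).
Working it through for "vibrant": intermediate "gtmclye", final "tl".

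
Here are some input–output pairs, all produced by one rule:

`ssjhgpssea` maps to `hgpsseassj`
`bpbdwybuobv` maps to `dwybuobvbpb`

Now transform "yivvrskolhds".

The transformation: move the first 3 characters to the end (rotate left by 3).
Applying that to "yivvrskolhds" gives "vrskolhdsyiv".

vrskolhdsyiv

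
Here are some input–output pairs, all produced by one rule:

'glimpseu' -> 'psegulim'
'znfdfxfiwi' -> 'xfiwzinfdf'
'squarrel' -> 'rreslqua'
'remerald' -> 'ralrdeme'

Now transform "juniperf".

What's happening: swap the first and last characters, then swap the front and back halves of the string.
For "juniperf", step one produces "funiperj"; step two turns that into "perjfuni".

perjfuni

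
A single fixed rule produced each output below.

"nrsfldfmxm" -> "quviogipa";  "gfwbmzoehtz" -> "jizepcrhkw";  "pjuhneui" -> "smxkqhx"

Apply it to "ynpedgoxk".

bqshgjra

In each case the input is transformed by: shift every letter 3 places forward in the alphabet (wrapping around), then delete the last character.
Working it through for "ynpedgoxk": intermediate "bqshgjran", final "bqshgjra".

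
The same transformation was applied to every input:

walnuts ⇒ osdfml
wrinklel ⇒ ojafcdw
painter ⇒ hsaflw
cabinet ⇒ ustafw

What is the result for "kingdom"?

cafyvg

Rule — shift every letter 8 places backward in the alphabet (wrapping around), then delete the last character.
"kingdom" → "cafyvg".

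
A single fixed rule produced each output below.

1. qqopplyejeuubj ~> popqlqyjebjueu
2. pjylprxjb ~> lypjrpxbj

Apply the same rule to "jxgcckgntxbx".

cgcxkjgxnbtx

The pattern: move the first 3 characters to the end (rotate left by 3), then take characters alternately from the front and the back (1st, last, 2nd, 2nd-last, ...).
Working it through for "jxgcckgntxbx": intermediate "cckgntxbxjxg", final "cgcxkjgxnbtx".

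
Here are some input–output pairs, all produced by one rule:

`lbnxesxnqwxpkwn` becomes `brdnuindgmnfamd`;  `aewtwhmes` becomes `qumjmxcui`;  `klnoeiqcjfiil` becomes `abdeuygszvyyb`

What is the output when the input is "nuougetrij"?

dkekwujhyz

The rule is to shift every letter 10 places backward in the alphabet (wrapping around).
Doing the same to "nuougetrij": "dkekwujhyz".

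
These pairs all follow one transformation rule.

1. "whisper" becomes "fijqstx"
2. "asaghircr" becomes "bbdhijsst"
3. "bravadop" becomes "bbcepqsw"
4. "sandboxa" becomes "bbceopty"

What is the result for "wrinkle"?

fjlmosx

The rule is to shift every letter 1 place forward in the alphabet (wrapping around), then sort the characters into alphabetical order.
On "wrinkle": the first step gives "xsjolmf", and the second then gives "fjlmosx".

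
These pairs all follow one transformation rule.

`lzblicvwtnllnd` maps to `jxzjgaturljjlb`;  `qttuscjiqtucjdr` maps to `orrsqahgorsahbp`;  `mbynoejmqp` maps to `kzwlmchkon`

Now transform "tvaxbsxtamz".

In each case the input is transformed by: shift every letter 2 places backward in the alphabet (wrapping around).
On "tvaxbsxtamz" that produces "rtyvzqvrykx".

rtyvzqvrykx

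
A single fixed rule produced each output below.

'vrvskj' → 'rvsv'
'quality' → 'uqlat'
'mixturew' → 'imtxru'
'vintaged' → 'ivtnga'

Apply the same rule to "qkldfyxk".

Rule — swap each adjacent pair of characters (1↔2, 3↔4, ...), then delete the last 2 characters.
For "qkldfyxk", step one produces "kqdlyfkx"; step two turns that into "kqdlyf".

kqdlyf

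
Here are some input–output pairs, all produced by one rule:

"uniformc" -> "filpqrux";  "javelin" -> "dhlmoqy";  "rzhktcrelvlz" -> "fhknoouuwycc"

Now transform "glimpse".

hjlopsv

Each output is the input with this applied: sort the characters into alphabetical order, then shift every letter 3 places forward in the alphabet (wrapping around).
Applying that to "glimpse" gives "hjlopsv".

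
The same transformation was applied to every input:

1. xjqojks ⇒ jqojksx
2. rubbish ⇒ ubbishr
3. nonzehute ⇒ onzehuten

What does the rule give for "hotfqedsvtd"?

Each output is the input with this applied: move the first character to the end.
So "hotfqedsvtd" becomes "otfqedsvtdh".

otfqedsvtdh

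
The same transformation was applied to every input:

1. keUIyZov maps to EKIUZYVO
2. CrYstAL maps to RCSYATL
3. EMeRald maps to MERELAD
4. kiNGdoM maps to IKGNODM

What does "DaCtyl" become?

ADTCLY

The pattern: swap each adjacent pair of characters (1↔2, 3↔4, ...), then convert every letter to uppercase.
Applying both steps to "DaCtyl": "aDtCly", then "ADTCLY".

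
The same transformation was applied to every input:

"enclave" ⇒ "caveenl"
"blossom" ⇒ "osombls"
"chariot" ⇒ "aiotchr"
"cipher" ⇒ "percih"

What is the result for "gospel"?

Rule — move the first 3 characters to the end (rotate left by 3), then swap the first and last characters.
On "gospel" that produces "selgop".

selgop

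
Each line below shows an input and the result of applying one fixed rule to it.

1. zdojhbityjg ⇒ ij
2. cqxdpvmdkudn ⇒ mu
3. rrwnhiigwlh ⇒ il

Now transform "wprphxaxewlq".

aw

The transformation: keep one character in every 3, starting at position 1 (positions 1st, 4th, 7th, ...), then delete the first 2 characters.
"wprphxaxewlq" → "wpaw" → "aw".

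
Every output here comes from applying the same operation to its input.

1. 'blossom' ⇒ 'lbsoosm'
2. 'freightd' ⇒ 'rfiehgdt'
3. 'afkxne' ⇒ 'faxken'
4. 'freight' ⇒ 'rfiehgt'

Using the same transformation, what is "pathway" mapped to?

aphtawy

What's happening: swap each adjacent pair of characters (1↔2, 3↔4, ...).
For "pathway" the result is "aphtawy".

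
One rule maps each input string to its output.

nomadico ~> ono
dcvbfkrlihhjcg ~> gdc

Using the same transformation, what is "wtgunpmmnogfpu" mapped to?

Rule — move the last character to the front, then keep only the first 3 characters.
Starting from "wtgunpmmnogfpu": after the first operation, "uwtgunpmmnogfp"; after the second, "uwt".

uwt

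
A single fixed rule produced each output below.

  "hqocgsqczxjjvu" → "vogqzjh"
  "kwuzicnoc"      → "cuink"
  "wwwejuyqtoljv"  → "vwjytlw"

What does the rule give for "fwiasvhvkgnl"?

nishkf

What's happening: keep every other character starting from the first (positions 1st, 3rd, 5th, ...), then swap the first and last characters.
Applying both steps to "fwiasvhvkgnl": "fishkn", then "nishkf".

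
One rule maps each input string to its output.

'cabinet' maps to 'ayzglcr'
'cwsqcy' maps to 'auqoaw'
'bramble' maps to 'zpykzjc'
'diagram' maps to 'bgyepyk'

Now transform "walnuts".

In each case the input is transformed by: shift every letter 2 places backward in the alphabet (wrapping around).
For "walnuts" the result is "uyjlsrq".

uyjlsrq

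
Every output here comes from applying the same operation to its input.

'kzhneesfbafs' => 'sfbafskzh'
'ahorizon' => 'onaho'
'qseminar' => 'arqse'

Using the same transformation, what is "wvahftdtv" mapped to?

dtvwva

The pattern: move the first 3 characters to the end (rotate left by 3), then delete the first 3 characters.
Doing the same to "wvahftdtv": "dtvwva".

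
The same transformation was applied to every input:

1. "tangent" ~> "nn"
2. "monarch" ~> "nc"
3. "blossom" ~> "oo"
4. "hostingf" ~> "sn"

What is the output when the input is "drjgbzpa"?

jz

The rule is to keep one character in every 3, starting at position 3 (positions 3rd, 6th, 9th, ...).
"drjgbzpa" → "jz".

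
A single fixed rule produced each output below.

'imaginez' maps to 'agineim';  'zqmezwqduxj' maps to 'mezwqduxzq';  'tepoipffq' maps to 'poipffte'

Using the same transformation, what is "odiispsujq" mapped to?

The transformation: delete the last character, then move the first 2 characters to the end (rotate left by 2).
On "odiispsujq" that produces "iispsujod".

iispsujod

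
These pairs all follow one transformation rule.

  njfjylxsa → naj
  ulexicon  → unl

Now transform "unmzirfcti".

uin

Rule — take characters alternately from the front and the back (1st, last, 2nd, 2nd-last, ...), then keep only the first 3 characters.
"unmzirfcti" → "uintmczfir" → "uin".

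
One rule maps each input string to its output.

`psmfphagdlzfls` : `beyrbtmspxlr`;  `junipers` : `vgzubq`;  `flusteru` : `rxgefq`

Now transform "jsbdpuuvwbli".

venpbgghin

Rule — shift every letter 12 places forward in the alphabet (wrapping around), then delete the last 2 characters.
"jsbdpuuvwbli" → "venpbgghinxu" → "venpbgghin".
(Check on "junipers": → "vgzubqde" → "vgzubq" ✓)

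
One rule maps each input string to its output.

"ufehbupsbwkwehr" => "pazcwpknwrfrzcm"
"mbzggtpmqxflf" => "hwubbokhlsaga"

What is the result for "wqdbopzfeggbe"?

rlywjkuazbbwz

What's happening: shift every letter 5 places backward in the alphabet (wrapping around).
Doing the same to "wqdbopzfeggbe": "rlywjkuazbbwz".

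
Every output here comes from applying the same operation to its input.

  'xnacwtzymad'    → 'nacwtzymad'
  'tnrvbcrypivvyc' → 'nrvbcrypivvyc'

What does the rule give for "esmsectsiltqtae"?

smsectsiltqtae

Rule — delete the first character.
For "esmsectsiltqtae" the result is "smsectsiltqtae".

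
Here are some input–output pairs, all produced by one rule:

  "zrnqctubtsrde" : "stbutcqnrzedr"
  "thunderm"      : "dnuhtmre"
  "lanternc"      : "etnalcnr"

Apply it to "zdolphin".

plodznih

The transformation: move the last 3 characters to the front (rotate right by 3), then reverse the string.
For "zdolphin", step one produces "hinzdolp"; step two turns that into "plodznih".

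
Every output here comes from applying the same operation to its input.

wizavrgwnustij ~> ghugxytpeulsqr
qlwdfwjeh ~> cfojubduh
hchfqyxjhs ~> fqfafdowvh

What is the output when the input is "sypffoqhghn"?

flqwnddmofe

In each case the input is transformed by: shift every letter 2 places backward in the alphabet (wrapping around), then move the last 2 characters to the front (rotate right by 2).
Applying both steps to "sypffoqhghn": "qwnddmofefl", then "flqwnddmofe".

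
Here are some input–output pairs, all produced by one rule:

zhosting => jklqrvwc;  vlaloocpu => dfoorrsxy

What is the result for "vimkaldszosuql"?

dglnooprtvvxyc

Rule — sort the characters into alphabetical order, then shift every letter 3 places forward in the alphabet (wrapping around).
"vimkaldszosuql" → "adikllmoqssuvz" → "dglnooprtvvxyc".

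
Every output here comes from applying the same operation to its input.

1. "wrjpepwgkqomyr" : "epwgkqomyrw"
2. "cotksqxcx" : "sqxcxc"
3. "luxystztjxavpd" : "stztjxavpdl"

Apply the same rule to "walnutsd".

utsdw

The pattern: move the first character to the end, then delete the first 3 characters.
"walnutsd" → "utsdw".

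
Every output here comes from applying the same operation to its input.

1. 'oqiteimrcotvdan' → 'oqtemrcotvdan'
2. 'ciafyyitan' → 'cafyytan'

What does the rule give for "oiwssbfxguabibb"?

The rule is to remove every "i".
So "oiwssbfxguabibb" becomes "owssbfxguabbb".

owssbfxguabbb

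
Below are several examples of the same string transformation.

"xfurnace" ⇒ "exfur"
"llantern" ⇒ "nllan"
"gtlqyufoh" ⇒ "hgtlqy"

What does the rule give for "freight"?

tfre

What's happening: move the last character to the front, then delete the last 3 characters.
On "freight": the first step gives "tfreigh", and the second then gives "tfre".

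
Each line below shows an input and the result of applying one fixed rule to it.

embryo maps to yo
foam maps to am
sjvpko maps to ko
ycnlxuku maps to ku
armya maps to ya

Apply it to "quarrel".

el

The pattern: keep only the last 2 characters.
For "quarrel" the result is "el".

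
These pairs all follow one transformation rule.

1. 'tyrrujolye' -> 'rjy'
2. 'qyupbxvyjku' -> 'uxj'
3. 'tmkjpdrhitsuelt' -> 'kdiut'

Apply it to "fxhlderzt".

het

Rule — keep one character in every 3, starting at position 3 (positions 3rd, 6th, 9th, ...).
"fxhlderzt" → "het".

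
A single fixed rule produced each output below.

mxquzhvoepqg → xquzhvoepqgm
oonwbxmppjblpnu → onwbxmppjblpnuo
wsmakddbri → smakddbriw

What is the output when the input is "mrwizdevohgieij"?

rwizdevohgieijm

Rule — move the first character to the end.
On "mrwizdevohgieij" that produces "rwizdevohgieijm".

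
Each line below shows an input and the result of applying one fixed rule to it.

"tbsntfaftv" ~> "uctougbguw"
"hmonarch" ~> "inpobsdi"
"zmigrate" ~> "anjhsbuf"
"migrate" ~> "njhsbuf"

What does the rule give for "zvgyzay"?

awhzabz

The rule is to shift every letter 1 place forward in the alphabet (wrapping around).
For "zvgyzay" the result is "awhzabz".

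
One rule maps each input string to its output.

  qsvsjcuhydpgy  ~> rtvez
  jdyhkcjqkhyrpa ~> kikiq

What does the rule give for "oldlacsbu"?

pmt

The rule is to keep one character in every 3, starting at position 1 (positions 1st, 4th, 7th, ...), then shift every letter 1 place forward in the alphabet (wrapping around).
"oldlacsbu" → "ols" → "pmt".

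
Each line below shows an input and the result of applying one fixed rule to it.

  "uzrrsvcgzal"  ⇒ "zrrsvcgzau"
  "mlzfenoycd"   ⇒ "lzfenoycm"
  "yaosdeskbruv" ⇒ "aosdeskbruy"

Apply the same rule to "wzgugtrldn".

What's happening: delete the last character, then move the first character to the end.
Working it through for "wzgugtrldn": intermediate "wzgugtrld", final "zgugtrldw".

zgugtrldw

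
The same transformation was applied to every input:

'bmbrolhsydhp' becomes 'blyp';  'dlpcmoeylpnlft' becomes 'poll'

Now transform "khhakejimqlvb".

hemv

Rule — keep one character in every 3, starting at position 3 (positions 3rd, 6th, 9th, ...).
Applying that to "khhakejimqlvb" gives "hemv".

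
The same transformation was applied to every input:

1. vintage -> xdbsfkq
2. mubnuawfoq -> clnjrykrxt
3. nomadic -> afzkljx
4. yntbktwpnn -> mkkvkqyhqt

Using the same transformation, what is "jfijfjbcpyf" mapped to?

mvcgcfgcgyz

Rule — move the last 3 characters to the front (rotate right by 3), then shift every letter 3 places backward in the alphabet (wrapping around).
Working it through for "jfijfjbcpyf": intermediate "pyfjfijfjbc", final "mvcgcfgcgyz".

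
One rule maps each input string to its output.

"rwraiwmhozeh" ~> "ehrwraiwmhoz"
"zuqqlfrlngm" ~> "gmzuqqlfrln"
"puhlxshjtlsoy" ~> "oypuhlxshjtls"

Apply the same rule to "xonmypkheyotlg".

lgxonmypkheyot

What's happening: move the last 2 characters to the front (rotate right by 2).
"xonmypkheyotlg" → "lgxonmypkheyot".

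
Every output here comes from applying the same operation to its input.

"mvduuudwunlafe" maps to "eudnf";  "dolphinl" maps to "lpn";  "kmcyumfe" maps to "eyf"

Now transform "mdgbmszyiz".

zbzm

What's happening: swap the first and last characters, then keep one character in every 3, starting at position 1 (positions 1st, 4th, 7th, ...).
Working it through for "mdgbmszyiz": intermediate "zdgbmszyim", final "zbzm".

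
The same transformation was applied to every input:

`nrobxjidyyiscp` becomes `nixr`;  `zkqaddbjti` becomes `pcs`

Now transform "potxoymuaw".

sxz

What's happening: keep one character in every 3, starting at position 3 (positions 3rd, 6th, 9th, ...), then shift every letter 1 place backward in the alphabet (wrapping around).
Applying both steps to "potxoymuaw": "tya", then "sxz".
(Check on "nrobxjidyyiscp": → "ojys" → "nixr" ✓)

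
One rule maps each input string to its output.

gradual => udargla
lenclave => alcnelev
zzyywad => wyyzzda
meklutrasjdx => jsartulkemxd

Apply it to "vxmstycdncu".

ndcytsmxvuc

The transformation: move the last 2 characters to the front (rotate right by 2), then reverse the string.
Working it through for "vxmstycdncu": intermediate "cuvxmstycdn", final "ndcytsmxvuc".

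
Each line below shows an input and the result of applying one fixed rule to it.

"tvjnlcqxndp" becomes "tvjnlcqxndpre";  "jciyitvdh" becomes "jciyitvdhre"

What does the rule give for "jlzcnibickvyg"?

The pattern: append "re".
For "jlzcnibickvyg" the result is "jlzcnibickvygre".

jlzcnibickvygre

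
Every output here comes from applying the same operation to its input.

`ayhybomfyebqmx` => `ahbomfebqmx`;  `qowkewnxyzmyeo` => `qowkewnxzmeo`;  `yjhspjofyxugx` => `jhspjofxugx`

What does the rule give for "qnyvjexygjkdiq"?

qnvjexgjkdiq

What's happening: remove every "y".
Doing the same to "qnyvjexygjkdiq": "qnvjexgjkdiq".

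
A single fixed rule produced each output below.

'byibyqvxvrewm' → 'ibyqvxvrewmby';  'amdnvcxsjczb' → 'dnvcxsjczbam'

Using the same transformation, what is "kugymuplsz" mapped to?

Rule — move the first 2 characters to the end (rotate left by 2).
Applying that to "kugymuplsz" gives "gymuplszku".

gymuplszku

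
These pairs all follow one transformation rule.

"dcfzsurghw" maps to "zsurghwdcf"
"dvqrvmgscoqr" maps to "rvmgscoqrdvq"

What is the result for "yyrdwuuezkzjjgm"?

The rule is to move the first 3 characters to the end (rotate left by 3).
On "yyrdwuuezkzjjgm" that produces "dwuuezkzjjgmyyr".

dwuuezkzjjgmyyr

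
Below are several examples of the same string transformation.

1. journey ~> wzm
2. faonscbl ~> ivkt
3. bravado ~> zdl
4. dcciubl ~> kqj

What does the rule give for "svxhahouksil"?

The pattern: keep every other character starting from the second (positions 2nd, 4th, 6th, ...), then shift every letter 8 places forward in the alphabet (wrapping around).
"svxhahouksil" → "vhhusl" → "dppcat".

dppcat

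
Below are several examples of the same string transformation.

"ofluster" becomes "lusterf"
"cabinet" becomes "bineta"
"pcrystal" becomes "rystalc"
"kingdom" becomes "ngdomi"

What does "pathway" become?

thwaya

The pattern: delete the first character, then move the first character to the end.
"pathway" → "athway" → "thwaya".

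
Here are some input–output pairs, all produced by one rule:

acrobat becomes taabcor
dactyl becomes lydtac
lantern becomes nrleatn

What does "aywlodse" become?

esadyowl

What's happening: move the last character to the front, then take characters alternately from the front and the back (1st, last, 2nd, 2nd-last, ...).
Doing the same to "aywlodse": "esadyowl".
(Check on "lantern": → "nlanter" → "nrleatn" ✓)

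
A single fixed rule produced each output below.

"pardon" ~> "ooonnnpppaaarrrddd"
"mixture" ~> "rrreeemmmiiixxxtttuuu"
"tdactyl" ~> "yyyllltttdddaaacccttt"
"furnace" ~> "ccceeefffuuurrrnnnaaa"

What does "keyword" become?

What's happening: move the last 2 characters to the front (rotate right by 2), then repeat every character 3 times.
Working it through for "keyword": intermediate "rdkeywo", final "rrrdddkkkeeeyyywwwooo".

rrrdddkkkeeeyyywwwooo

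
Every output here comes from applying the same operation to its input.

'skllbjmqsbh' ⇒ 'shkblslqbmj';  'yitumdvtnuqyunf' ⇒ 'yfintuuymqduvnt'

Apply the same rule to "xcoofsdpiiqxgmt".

Each output is the input with this applied: take characters alternately from the front and the back (1st, last, 2nd, 2nd-last, ...).
So "xcoofsdpiiqxgmt" becomes "xtcmogoxfqsidip".

xtcmogoxfqsidip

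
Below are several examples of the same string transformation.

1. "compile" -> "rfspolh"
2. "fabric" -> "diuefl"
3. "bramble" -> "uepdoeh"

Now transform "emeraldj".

phuhodmg

The pattern: shift every letter 3 places forward in the alphabet (wrapping around), then swap each adjacent pair of characters (1↔2, 3↔4, ...).
For "emeraldj", step one produces "hphudogm"; step two turns that into "phuhodmg".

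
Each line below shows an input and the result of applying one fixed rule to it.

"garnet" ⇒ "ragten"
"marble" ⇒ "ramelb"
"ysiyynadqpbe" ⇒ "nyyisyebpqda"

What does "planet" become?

alpten

The transformation: reverse the string, then swap the front and back halves of the string.
On "planet": the first step gives "tenalp", and the second then gives "alpten".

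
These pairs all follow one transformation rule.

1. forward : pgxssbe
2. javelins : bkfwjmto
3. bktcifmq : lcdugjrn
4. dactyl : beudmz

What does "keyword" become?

flxzspe

The transformation: shift every letter 1 place forward in the alphabet (wrapping around), then swap each adjacent pair of characters (1↔2, 3↔4, ...).
For "keyword", step one produces "lfzxpse"; step two turns that into "flxzspe".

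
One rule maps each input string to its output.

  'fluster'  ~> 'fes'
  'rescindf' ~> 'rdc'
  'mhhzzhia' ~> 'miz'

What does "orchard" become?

orh

Rule — take characters alternately from the front and the back (1st, last, 2nd, 2nd-last, ...), then keep one character in every 3, starting at position 1 (positions 1st, 4th, 7th, ...).
"orchard" → "odrrcah" → "orh".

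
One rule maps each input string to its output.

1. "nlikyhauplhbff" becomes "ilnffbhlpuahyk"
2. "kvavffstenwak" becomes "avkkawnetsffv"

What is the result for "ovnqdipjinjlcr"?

Each output is the input with this applied: move the first 3 characters to the end (rotate left by 3), then reverse the string.
"ovnqdipjinjlcr" → "nvorcljnijpidq".

nvorcljnijpidq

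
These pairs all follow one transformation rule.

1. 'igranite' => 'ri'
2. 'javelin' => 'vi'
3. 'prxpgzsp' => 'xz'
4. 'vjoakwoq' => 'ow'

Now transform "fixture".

Each output is the input with this applied: keep one character in every 3, starting at position 3 (positions 3rd, 6th, 9th, ...).
For "fixture" the result is "xr".

xr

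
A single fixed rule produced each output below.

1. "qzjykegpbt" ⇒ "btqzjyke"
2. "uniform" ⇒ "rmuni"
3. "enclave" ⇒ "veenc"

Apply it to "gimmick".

ckgim

Rule — move the last 2 characters to the front (rotate right by 2), then delete the last 2 characters.
Starting from "gimmick": after the first operation, "ckgimmi"; after the second, "ckgim".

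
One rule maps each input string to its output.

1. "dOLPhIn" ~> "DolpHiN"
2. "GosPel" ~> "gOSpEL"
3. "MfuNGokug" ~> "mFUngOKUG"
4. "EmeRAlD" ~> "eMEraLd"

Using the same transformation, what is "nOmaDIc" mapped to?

Looking at the pairs, the operation is to flip the case of every letter.
"nOmaDIc" → "NoMAdiC".

NoMAdiC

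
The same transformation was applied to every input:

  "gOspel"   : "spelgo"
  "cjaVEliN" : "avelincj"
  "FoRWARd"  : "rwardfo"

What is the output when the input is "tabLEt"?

bletta

In each case the input is transformed by: move the first 2 characters to the end (rotate left by 2), then convert every letter to lowercase.
"tabLEt" → "bLEtta" → "bletta".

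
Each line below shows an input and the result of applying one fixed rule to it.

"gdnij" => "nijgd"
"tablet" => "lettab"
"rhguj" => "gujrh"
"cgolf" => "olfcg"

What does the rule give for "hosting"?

inghost

Rule — move the last 3 characters to the front (rotate right by 3).
"hosting" → "inghost".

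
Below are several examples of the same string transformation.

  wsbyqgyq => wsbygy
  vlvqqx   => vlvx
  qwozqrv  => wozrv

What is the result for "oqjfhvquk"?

ojfhvuk

Rule — remove every "q".
On "oqjfhvquk" that produces "ojfhvuk".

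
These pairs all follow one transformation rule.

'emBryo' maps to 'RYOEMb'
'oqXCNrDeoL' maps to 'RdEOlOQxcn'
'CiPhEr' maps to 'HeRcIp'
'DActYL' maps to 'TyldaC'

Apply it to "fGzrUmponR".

Rule — flip the case of every letter, then swap the front and back halves of the string.
Starting from "fGzrUmponR": after the first operation, "FgZRuMPONr"; after the second, "MPONrFgZRu".
(Check on "emBryo": → "EMbRYO" → "RYOEMb" ✓)

MPONrFgZRu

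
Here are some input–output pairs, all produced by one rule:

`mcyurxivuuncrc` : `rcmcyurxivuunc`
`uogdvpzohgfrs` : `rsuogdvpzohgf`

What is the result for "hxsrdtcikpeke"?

Each output is the input with this applied: move the last 2 characters to the front (rotate right by 2).
"hxsrdtcikpeke" → "kehxsrdtcikpe".

kehxsrdtcikpe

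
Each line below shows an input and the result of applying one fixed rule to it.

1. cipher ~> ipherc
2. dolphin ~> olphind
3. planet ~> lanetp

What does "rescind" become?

escindr

The transformation: move the first character to the end.
Doing the same to "rescind": "escindr".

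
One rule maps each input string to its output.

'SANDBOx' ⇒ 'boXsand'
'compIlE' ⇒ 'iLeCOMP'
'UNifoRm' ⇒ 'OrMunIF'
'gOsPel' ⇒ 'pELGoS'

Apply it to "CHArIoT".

In each case the input is transformed by: flip the case of every letter, then move the last 3 characters to the front (rotate right by 3).
Applying that to "CHArIoT" gives "iOtchaR".

iOtchaR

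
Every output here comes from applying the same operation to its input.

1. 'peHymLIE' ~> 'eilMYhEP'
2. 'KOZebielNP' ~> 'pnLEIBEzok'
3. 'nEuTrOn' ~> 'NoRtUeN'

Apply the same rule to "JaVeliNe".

The rule is to flip the case of every letter, then reverse the string.
Working it through for "JaVeliNe": intermediate "jAvELInE", final "EnILEvAj".

EnILEvAj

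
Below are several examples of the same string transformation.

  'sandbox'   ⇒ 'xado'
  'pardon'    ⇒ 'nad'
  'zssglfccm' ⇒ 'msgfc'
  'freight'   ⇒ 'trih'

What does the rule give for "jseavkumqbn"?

What's happening: move the last character to the front, then keep every other character starting from the first (positions 1st, 3rd, 5th, ...).
"jseavkumqbn" → "njseavkumqb" → "nsakmb".

nsakmb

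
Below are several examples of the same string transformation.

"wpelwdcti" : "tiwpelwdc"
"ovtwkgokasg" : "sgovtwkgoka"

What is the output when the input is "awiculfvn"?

vnawiculf

Rule — move the last 2 characters to the front (rotate right by 2).
Doing the same to "awiculfvn": "vnawiculf".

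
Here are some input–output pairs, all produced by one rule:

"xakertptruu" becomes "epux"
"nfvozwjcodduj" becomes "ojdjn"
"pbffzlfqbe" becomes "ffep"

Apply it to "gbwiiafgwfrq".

iffg

The pattern: keep one character in every 3, starting at position 1 (positions 1st, 4th, 7th, ...), then move the first character to the end.
Working it through for "gbwiiafgwfrq": intermediate "giff", final "iffg".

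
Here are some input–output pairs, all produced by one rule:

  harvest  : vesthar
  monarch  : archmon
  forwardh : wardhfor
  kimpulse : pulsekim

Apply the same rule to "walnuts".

Each output is the input with this applied: move the first 3 characters to the end (rotate left by 3).
Doing the same to "walnuts": "nutswal".

nutswal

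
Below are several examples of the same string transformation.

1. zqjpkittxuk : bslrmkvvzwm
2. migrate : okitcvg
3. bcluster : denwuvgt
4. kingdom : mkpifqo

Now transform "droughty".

ftqwijva

The rule is to shift every letter 2 places forward in the alphabet (wrapping around).
Applying that to "droughty" gives "ftqwijva".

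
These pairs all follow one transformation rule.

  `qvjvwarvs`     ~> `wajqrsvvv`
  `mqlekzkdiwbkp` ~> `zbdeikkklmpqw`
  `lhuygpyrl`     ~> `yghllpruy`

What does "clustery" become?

ycelrstu

The pattern: sort the characters into alphabetical order, then move the last character to the front.
Applying both steps to "clustery": "celrstuy", then "ycelrstu".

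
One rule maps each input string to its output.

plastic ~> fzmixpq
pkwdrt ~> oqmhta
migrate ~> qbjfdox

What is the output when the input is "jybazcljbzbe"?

ybgvyxwzigyw

What's happening: shift every letter 3 places backward in the alphabet (wrapping around), then move the last 2 characters to the front (rotate right by 2).
Starting from "jybazcljbzbe": after the first operation, "gvyxwzigywyb"; after the second, "ybgvyxwzigyw".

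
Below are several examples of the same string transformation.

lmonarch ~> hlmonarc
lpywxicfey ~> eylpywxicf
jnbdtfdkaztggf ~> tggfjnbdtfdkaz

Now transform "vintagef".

fvintage

The rule is to move the first 3 characters to the end (rotate left by 3), then swap the front and back halves of the string.
"vintagef" → "fvintage".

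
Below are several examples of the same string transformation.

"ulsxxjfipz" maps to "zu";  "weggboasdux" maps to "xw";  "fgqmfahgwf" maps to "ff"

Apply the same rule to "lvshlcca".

al

In each case the input is transformed by: move the last character to the front, then keep only the first 2 characters.
Applying both steps to "lvshlcca": "alvshlcc", then "al".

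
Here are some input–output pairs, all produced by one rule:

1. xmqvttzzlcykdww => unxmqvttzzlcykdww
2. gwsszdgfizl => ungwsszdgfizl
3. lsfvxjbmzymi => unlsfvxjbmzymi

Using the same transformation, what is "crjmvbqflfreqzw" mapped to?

uncrjmvbqflfreqzw

The rule is to prepend "un".
Doing the same to "crjmvbqflfreqzw": "uncrjmvbqflfreqzw".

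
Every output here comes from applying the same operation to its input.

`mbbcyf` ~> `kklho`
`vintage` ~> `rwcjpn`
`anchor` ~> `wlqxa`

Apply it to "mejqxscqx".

nszgblzg

The pattern: shift every letter 9 places forward in the alphabet (wrapping around), then delete the first character.
So "mejqxscqx" becomes "nszgblzg".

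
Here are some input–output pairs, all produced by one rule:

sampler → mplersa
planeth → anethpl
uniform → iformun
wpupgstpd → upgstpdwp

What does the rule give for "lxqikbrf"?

What's happening: move the first 2 characters to the end (rotate left by 2).
Applying that to "lxqikbrf" gives "qikbrflx".

qikbrflx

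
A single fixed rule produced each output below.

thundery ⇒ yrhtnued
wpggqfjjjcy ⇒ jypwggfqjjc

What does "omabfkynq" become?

yqmobakfn

Looking at the pairs, the operation is to swap each adjacent pair of characters (1↔2, 3↔4, ...), then move the last 2 characters to the front (rotate right by 2).
Applying both steps to "omabfkynq": "mobakfnyq", then "yqmobakfn".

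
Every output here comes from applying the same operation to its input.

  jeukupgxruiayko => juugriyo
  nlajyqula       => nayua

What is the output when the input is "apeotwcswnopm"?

Each output is the input with this applied: keep every other character starting from the first (positions 1st, 3rd, 5th, ...).
Doing the same to "apeotwcswnopm": "aetcwom".

aetcwom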